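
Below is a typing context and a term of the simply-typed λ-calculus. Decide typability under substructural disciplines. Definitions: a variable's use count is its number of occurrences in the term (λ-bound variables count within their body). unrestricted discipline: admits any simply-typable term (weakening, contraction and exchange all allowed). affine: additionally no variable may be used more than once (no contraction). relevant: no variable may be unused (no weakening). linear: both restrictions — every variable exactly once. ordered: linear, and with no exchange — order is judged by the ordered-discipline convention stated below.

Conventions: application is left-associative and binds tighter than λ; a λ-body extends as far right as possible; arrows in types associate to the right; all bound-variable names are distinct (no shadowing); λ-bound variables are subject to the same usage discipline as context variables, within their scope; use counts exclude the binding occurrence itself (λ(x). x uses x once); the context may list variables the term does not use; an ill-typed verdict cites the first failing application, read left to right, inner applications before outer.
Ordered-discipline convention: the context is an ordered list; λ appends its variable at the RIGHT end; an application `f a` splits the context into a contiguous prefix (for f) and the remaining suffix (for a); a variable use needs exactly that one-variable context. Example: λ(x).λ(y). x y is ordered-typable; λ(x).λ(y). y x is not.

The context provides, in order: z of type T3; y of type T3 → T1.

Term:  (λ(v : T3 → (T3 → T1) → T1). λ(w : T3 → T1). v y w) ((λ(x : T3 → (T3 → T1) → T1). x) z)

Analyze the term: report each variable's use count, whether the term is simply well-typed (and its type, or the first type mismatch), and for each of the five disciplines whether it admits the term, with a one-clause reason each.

use counts: z=1, y=1, v [bound]=1, w [bound]=1, x [bound]=1
order of uses: v, y, w, x, z
typing: ill-typed: argument of type T3 → T1 where T3 is required
ordered ✗ (a type mismatch blocks all five)
linear ✗ (the type mismatch rejects it)
affine ✗ (not simply typable)
relevant ✗ (fails simple typing)
unrestricted ✗ (a type mismatch blocks all five)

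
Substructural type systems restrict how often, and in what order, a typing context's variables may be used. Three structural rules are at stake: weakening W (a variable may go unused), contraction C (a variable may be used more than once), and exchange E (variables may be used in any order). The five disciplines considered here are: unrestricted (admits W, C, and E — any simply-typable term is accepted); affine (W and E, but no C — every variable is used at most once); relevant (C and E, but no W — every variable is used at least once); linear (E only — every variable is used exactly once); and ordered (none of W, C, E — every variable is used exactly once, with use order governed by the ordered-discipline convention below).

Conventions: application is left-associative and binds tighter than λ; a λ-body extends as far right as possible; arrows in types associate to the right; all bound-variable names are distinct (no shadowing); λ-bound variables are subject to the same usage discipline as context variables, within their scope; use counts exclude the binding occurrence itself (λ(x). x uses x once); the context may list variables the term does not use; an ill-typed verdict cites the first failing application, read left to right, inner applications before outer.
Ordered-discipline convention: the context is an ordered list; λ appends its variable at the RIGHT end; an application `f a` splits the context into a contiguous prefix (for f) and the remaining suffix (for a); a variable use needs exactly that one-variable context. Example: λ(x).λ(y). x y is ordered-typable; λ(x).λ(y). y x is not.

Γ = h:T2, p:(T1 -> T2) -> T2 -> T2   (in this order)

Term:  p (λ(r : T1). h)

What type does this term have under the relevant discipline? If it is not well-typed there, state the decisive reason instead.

not well-typed under relevant — r left unused
counts: h ×1, p ×1, r (bound) ×0
use order (left to right): p, h
typing: well-typed — term : T2 -> T2
per-discipline verdicts: ordered ✗ | linear ✗ | affine ✓ | relevant ✗ | unrestricted ✓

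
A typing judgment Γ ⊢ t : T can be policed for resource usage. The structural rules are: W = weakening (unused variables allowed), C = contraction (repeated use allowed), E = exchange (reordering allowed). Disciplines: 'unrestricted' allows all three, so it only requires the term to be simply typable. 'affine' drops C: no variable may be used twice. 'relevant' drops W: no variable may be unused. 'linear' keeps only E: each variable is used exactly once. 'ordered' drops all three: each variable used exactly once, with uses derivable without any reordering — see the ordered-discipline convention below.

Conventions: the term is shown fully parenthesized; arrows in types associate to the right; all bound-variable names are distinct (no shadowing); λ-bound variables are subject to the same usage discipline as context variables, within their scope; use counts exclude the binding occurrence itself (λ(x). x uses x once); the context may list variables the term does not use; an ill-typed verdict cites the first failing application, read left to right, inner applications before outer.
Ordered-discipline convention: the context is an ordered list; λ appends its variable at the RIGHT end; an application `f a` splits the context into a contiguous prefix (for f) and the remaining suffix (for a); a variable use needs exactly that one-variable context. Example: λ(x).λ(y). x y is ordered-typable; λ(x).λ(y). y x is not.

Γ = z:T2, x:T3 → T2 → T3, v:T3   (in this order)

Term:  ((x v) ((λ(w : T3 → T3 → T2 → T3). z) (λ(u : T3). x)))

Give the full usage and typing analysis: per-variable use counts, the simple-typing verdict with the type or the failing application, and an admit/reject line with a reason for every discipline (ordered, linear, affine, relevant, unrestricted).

counts: z=1; x=2; v=1; w (bound)=0; u (bound)=0
use order (left to right): x, v, z, x
typing: well-typed at T3
ordered: ✗ — repeated use of x ×2; w, u left unused
linear: ✗ — repeated use of x ×2; w, u left unused
affine: ✗ — repeated use of x ×2
relevant: ✗ — w, u left unused
unrestricted: ✓ — well-typed at T3; no restrictions here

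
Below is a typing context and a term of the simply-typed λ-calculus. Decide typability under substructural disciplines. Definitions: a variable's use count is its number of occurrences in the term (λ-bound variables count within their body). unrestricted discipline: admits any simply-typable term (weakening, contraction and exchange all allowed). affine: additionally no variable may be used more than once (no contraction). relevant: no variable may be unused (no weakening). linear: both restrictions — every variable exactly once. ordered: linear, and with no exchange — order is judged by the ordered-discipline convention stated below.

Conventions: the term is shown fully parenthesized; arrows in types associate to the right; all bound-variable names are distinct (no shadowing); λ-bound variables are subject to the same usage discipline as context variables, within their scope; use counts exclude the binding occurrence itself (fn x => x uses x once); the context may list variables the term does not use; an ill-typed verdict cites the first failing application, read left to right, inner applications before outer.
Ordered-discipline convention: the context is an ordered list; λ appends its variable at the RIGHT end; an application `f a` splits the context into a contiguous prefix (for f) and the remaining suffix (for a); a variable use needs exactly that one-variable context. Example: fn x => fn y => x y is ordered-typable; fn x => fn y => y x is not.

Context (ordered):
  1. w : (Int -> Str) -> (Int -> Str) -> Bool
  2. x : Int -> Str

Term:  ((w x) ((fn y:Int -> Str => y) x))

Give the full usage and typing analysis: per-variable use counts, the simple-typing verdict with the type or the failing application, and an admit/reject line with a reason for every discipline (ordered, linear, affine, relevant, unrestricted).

counts: w ×1, x ×2, y (λ-bound) ×1
use order (left to right): w, x, y, x
typing: well-typed at Bool
ordered: ✗, needs contraction — x ×2
linear: ✗, needs contraction — x ×2
affine: ✗, needs contraction — x ×2
relevant: ✓, none of w, x, y goes unused
unrestricted: ✓, type-checks (Bool) and nothing is barred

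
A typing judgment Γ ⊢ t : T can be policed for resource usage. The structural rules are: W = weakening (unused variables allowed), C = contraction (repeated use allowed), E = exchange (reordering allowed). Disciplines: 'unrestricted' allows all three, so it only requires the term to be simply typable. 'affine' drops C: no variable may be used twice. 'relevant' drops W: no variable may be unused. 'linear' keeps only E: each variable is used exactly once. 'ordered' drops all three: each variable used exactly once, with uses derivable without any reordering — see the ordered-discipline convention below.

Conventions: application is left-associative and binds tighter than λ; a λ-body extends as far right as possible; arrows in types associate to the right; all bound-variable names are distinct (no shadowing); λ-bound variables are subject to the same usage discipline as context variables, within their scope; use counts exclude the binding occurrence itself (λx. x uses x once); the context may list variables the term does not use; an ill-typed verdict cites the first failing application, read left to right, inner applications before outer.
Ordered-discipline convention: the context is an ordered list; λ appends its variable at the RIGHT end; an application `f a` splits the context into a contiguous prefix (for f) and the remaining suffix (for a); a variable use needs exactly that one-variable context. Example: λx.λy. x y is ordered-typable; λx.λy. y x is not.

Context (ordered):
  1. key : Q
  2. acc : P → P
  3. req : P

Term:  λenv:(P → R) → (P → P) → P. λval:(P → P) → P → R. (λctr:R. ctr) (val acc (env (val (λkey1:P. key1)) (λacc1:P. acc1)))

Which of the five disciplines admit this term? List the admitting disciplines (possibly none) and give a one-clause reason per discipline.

admitted in: unrestricted
usage: key=0, acc=1, req=0, env (λ-bound)=1, val (λ-bound)=2, ctr (λ-bound)=1, key1 (λ-bound)=1, acc1 (λ-bound)=1
order of uses: ctr, val, acc, env, val, key1, acc1
typing: the term checks, with type ((P → R) → (P → P) → P) → ((P → P) → P → R) → R
ordered ✗ (uses contraction: val ×2; needs weakening: key, req unused)
linear ✗ (uses contraction: val ×2; needs weakening: key, req unused)
affine ✗ (uses contraction: val ×2)
relevant ✗ (needs weakening: key, req unused)
unrestricted ✓ (well-typed at ((P → R) → (P → P) → P) → ((P → P) → P → R) → R; no restrictions here)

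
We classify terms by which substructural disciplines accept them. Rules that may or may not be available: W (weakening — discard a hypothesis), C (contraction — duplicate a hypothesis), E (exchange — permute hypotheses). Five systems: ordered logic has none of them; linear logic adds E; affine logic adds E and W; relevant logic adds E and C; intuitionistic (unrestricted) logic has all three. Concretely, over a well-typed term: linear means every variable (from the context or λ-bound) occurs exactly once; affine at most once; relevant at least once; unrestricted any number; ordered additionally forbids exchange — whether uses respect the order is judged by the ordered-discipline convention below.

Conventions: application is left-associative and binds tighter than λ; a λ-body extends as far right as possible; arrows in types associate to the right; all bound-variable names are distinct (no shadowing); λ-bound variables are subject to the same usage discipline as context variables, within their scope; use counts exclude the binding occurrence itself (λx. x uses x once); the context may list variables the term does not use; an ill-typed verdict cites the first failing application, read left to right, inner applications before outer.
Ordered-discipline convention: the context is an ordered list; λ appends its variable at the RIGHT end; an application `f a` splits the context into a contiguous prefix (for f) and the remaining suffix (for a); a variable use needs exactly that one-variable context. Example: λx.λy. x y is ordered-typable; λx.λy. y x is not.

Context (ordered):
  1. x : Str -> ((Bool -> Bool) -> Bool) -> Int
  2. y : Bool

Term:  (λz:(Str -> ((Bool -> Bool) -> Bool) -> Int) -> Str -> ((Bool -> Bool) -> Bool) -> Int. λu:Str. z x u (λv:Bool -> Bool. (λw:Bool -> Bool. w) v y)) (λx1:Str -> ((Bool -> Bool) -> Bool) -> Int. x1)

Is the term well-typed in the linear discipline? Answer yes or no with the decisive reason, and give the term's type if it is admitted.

yes — x, y, z, u, v, w, x1: one use apiece; term : Str -> Int
counts: x: 1; y: 1; z (bound): 1; u (bound): 1; v (bound): 1; w (bound): 1; x1 (bound): 1
uses in reading order: z, x, u, w, v, y, x1
typing: ✓ — Str -> Int
summary: ordered ✗ | linear ✓ | affine ✓ | relevant ✓ | unrestricted ✓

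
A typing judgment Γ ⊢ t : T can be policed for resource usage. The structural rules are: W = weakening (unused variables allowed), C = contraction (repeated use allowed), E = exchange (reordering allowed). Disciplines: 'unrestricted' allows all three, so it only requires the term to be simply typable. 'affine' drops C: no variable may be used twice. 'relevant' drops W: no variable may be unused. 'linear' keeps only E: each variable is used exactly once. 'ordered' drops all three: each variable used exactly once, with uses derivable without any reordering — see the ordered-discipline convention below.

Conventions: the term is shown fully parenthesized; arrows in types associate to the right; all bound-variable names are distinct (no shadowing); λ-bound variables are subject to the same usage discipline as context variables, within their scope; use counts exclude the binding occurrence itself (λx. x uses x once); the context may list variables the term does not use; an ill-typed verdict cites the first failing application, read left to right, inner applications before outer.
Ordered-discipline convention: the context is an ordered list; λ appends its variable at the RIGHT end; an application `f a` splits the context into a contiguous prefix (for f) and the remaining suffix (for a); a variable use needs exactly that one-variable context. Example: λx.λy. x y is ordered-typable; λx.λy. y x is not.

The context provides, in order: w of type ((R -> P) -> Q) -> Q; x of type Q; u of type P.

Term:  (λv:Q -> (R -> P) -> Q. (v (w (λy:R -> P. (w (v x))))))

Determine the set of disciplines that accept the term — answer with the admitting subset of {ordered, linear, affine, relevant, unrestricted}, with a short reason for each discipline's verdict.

accepted by: unrestricted
variable uses: w ×2; x ×1; u ×0; v (λ-bound) ×2; y (λ-bound) ×0
use order (left to right): v, w, w, v, x
typing: well-typed — term : (Q -> (R -> P) -> Q) -> (R -> P) -> Q
ordered ✗ (repeated use of w ×2, v ×2; u, y left unused)
linear ✗ (repeated use of w ×2, v ×2; u, y left unused)
affine ✗ (repeated use of w ×2, v ×2)
relevant ✗ (u, y left unused)
unrestricted ✓ (simply typable at (Q -> (R -> P) -> Q) -> (R -> P) -> Q; W, C, E all held)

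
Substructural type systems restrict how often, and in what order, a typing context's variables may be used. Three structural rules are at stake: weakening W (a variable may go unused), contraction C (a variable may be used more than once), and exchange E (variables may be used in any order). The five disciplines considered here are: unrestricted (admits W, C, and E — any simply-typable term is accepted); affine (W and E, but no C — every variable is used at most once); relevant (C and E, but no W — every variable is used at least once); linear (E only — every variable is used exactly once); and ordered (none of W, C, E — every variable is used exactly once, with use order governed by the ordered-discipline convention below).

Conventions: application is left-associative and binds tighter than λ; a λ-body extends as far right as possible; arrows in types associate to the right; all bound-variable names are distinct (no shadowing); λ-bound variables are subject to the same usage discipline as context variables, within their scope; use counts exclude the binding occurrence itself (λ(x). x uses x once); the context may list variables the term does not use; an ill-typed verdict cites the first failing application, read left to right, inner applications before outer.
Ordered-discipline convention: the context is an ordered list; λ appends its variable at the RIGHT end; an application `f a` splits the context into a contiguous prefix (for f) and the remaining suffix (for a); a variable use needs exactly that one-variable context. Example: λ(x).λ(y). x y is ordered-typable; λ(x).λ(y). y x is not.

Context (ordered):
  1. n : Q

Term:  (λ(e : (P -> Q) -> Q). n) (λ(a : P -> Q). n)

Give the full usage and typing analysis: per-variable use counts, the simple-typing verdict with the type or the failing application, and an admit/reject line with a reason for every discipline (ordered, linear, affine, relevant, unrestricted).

use counts: n: 2×; e [bound]: 0×; a [bound]: 0×
use order (left to right): n, n
typing: ✓ — Q
ordered: ✗, n ×2 used more than once (contraction); e, a never used (weakening)
linear: ✗, n ×2 used more than once (contraction); e, a never used (weakening)
affine: ✗, n ×2 used more than once (contraction)
relevant: ✗, e, a never used (weakening)
unrestricted: ✓, type-checks (Q) and nothing is barred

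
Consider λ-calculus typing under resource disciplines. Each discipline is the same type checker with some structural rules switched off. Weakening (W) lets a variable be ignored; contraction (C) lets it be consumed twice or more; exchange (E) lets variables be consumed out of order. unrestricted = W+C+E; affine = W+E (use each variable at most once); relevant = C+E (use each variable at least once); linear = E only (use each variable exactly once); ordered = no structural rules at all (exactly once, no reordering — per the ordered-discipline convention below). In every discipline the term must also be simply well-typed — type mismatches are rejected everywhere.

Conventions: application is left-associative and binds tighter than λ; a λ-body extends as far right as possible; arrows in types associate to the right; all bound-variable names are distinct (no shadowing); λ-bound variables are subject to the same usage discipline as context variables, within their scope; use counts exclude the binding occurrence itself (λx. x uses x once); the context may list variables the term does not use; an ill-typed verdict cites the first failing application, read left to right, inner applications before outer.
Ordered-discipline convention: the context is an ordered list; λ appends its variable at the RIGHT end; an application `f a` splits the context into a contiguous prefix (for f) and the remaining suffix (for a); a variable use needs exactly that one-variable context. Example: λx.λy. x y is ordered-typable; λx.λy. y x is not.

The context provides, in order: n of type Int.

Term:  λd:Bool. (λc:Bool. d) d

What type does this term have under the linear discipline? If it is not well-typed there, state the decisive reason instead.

not well-typed under linear — needs contraction — d ×2; needs weakening: n, c unused
use counts: n ×0; d (λ-bound) ×2; c (λ-bound) ×0
uses in reading order: d, d
typing: the term checks, with type Bool → Bool
all disciplines: ordered ✗ · linear ✗ · affine ✗ · relevant ✗ · unrestricted ✓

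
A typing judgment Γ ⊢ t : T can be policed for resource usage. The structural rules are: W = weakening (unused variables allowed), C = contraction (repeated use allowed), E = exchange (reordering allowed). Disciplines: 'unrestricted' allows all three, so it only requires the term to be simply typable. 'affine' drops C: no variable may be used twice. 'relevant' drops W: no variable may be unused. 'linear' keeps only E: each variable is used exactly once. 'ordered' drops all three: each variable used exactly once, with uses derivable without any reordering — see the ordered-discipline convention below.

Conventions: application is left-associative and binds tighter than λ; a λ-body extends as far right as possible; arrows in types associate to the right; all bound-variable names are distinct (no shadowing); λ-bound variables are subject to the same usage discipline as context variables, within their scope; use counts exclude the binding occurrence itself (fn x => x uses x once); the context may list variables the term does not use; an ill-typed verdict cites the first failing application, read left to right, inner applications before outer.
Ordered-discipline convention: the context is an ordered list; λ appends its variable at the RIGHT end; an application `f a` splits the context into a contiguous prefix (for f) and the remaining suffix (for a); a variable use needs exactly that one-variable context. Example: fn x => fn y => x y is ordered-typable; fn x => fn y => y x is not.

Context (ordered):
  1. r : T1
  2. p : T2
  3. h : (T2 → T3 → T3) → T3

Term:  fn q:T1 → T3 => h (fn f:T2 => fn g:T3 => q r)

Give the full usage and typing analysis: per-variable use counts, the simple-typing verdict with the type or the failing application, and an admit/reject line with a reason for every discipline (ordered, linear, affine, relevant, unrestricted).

usage: r: 1×, p: 0×, h: 1×, q (bound): 1×, f (bound): 0×, g (bound): 0×
use order (left to right): h, q, r
typing: well-typed at (T1 → T3) → T3
ordered: ✗ — p, f, g left unused
linear: ✗ — p, f, g left unused
affine: ✓ — no duplicate uses among r, p, h, q, f, g
relevant: ✗ — p, f, g left unused
unrestricted: ✓ — type-checks ((T1 → T3) → T3) and nothing is barred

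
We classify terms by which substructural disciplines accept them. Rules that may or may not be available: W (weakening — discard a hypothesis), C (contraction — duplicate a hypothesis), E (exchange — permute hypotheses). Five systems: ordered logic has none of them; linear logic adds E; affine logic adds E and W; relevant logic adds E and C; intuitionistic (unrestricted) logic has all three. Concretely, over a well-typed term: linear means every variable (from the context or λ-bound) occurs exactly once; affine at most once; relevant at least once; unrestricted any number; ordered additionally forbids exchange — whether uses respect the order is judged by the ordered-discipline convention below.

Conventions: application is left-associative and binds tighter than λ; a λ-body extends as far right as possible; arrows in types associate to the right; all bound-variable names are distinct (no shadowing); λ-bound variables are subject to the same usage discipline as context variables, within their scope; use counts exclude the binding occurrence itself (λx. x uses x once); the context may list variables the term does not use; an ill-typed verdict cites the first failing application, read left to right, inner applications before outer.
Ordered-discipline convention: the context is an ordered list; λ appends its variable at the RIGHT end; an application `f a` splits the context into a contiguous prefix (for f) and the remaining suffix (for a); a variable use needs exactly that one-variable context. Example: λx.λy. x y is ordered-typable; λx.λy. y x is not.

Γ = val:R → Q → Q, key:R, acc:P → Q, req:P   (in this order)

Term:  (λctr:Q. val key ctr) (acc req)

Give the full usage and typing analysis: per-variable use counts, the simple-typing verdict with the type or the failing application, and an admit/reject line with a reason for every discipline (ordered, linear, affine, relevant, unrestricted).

use counts: val=1; key=1; acc=1; req=1; ctr (bound)=1
uses in reading order: val, key, ctr, acc, req
typing: ✓ — Q
ordered: ✓ — single-use (val, key, acc, req, ctr), ordered derivation ok
linear: ✓ — val, key, acc, req, ctr: one use apiece
affine: ✓ — none of val, key, acc, req, ctr used more than once
relevant: ✓ — at least one use each (val, key, acc, req, ctr)
unrestricted: ✓ — simply typable at Q; W, C, E all held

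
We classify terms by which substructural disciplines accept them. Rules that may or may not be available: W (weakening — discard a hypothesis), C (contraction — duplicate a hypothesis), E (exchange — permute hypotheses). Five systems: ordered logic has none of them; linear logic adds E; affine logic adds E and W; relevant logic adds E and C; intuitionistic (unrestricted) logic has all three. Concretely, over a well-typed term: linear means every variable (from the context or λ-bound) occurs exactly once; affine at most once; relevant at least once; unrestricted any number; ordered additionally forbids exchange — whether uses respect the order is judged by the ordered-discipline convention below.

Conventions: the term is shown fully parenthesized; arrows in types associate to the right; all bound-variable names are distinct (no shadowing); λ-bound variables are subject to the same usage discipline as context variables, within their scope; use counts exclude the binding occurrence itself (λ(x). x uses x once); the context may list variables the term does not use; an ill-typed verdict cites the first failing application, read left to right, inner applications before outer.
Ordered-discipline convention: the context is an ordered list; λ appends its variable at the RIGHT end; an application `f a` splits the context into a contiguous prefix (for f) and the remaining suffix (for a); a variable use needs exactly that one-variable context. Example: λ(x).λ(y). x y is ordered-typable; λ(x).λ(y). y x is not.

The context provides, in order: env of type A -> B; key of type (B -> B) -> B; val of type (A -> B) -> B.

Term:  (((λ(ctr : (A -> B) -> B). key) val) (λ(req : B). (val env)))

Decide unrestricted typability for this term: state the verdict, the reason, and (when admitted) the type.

yes — type-checks (B) and nothing is barred; term : B
usage: env=1; key=1; val=2; ctr (bound)=0; req (bound)=0
use order (left to right): key, val, val, env
typing: well-typed at B
summary: ordered ✗, linear ✗, affine ✗, relevant ✗, unrestricted ✓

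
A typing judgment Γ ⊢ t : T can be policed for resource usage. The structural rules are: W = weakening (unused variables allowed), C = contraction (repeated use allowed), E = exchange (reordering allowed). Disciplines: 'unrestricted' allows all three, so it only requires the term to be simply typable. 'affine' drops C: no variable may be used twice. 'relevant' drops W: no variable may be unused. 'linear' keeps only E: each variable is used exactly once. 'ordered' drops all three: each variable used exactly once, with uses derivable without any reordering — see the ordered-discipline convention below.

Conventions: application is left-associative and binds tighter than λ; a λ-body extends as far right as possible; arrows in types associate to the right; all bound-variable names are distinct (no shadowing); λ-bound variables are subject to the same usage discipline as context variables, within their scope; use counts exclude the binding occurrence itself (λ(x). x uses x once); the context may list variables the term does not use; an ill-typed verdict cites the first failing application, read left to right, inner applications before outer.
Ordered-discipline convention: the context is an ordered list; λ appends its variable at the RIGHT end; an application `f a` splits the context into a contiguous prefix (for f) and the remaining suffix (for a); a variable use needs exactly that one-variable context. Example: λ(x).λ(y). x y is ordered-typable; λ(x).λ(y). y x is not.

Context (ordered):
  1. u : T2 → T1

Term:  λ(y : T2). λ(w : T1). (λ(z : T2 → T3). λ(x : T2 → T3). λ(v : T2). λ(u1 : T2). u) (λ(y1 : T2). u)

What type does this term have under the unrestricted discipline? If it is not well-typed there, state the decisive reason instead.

not well-typed under unrestricted — a type mismatch blocks all five
use counts: u: 2×; y (bound): 0×; w (bound): 0×; z (bound): 0×; x (bound): 0×; v (bound): 0×; u1 (bound): 0×; y1 (bound): 0×
order of uses: u, u
typing: ill-typed: an application expects T2 → T3 but receives T2 → T2 → T1
summary: ordered ✗, linear ✗, affine ✗, relevant ✗, unrestricted ✗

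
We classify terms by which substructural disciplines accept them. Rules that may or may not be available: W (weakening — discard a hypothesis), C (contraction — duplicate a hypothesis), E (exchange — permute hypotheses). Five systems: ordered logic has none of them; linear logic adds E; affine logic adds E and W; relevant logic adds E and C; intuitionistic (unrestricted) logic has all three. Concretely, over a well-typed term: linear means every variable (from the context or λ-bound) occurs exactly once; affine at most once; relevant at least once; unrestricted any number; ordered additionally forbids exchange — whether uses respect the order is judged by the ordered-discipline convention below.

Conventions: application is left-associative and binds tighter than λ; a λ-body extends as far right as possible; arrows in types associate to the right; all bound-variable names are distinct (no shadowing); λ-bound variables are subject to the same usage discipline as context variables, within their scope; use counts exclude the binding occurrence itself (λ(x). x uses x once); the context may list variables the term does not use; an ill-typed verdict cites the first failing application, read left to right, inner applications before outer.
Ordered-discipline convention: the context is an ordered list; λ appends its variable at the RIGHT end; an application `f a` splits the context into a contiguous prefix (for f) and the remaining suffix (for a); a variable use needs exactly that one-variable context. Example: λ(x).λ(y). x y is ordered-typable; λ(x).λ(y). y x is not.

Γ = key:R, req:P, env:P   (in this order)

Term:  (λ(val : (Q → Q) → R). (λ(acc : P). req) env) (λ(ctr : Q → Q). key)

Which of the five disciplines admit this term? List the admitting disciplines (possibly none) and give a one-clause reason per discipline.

admitted by: affine, unrestricted
counts: key=1; req=1; env=1; val [bound]=0; acc [bound]=0; ctr [bound]=0
uses in reading order: req, env, key
typing: well-typed at P
ordered: ✗ — needs weakening: val, acc, ctr unused
linear: ✗ — needs weakening: val, acc, ctr unused
affine: ✓ — at most one use each (key, req, env, val, acc, ctr)
relevant: ✗ — needs weakening: val, acc, ctr unused
unrestricted: ✓ — type-checks (P) and nothing is barred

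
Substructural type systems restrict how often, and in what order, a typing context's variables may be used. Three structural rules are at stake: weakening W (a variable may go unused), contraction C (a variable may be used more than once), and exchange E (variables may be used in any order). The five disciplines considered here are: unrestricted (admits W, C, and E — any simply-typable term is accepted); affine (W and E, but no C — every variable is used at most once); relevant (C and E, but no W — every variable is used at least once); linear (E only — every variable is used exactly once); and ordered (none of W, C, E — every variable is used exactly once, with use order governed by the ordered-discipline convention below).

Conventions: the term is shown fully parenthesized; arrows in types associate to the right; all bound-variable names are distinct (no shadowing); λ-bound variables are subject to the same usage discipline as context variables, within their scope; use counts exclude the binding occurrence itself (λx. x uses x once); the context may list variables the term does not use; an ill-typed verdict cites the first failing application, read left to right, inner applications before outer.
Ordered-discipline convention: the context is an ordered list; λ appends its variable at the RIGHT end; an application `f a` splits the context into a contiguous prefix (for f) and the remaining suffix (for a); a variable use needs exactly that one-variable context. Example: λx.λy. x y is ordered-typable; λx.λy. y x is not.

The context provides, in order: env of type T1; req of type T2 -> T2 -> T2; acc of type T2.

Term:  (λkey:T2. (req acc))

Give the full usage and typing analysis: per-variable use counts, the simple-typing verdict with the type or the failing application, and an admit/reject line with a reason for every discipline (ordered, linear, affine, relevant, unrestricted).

counts: env ×0, req ×1, acc ×1, key (bound) ×0
uses in reading order: req, acc
typing: well-typed — term : T2 -> T2 -> T2
ordered: ✗ — env, key never used (weakening)
linear: ✗ — env, key never used (weakening)
affine: ✓ — at most one use each (env, req, acc, key)
relevant: ✗ — env, key never used (weakening)
unrestricted: ✓ — simply typable at T2 -> T2 -> T2; W, C, E all held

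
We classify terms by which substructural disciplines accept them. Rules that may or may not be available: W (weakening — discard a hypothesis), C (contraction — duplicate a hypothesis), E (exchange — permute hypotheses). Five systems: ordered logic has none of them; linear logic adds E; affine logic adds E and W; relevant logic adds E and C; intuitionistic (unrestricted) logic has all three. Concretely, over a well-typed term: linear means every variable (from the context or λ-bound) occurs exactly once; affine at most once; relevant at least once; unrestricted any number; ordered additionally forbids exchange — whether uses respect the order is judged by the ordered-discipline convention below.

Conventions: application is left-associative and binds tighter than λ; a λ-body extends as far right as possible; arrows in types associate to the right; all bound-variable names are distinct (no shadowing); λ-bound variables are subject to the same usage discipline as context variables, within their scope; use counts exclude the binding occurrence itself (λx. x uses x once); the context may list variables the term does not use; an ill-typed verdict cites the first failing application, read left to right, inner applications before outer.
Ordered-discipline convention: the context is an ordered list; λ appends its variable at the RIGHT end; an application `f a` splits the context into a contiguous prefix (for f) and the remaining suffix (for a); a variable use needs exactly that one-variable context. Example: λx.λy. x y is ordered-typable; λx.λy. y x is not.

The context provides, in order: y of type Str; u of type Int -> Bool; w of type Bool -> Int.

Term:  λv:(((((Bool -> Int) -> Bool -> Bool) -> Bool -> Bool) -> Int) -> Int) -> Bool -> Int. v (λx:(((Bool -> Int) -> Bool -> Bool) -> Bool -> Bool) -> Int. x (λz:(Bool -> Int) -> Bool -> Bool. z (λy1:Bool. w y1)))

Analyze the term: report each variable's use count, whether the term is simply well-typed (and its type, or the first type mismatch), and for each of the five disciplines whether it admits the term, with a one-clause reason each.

use counts: y ×0; u ×0; w ×1; v (λ-bound) ×1; x (λ-bound) ×1; z (λ-bound) ×1; y1 (λ-bound) ×1
use order (left to right): v, x, z, w, y1
typing: ✓ — ((((((Bool -> Int) -> Bool -> Bool) -> Bool -> Bool) -> Int) -> Int) -> Bool -> Int) -> Bool -> Int
ordered ✗ (y, u never used (weakening))
linear ✗ (y, u never used (weakening))
affine ✓ (none of y, u, w, v, x, z, y1 used more than once)
relevant ✗ (y, u never used (weakening))
unrestricted ✓ (typability at ((((((Bool -> Int) -> Bool -> Bool) -> Bool -> Bool) -> Int) -> Int) -> Bool -> Int) -> Bool -> Int is all that's needed)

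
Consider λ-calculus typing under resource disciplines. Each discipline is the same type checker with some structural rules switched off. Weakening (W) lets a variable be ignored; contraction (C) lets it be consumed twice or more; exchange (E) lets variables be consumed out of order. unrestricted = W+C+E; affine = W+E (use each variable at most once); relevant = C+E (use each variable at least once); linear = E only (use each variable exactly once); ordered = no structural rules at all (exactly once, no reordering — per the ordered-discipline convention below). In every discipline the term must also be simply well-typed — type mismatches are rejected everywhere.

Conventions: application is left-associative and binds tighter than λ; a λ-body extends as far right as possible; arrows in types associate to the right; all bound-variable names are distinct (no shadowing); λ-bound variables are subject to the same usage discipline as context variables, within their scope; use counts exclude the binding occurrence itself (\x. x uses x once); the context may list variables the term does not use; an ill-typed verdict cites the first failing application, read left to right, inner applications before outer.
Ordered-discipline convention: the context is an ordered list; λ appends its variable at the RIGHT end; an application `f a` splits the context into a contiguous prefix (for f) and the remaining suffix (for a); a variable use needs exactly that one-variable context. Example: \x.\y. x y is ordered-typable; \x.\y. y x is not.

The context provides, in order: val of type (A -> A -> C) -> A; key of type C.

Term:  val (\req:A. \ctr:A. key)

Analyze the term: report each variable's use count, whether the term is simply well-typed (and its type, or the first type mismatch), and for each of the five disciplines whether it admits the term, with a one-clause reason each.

use counts: val=1; key=1; req (bound)=0; ctr (bound)=0
order of uses: val, key
typing: well-typed — term : A
ordered: ✗ — req, ctr left unused
linear: ✗ — req, ctr left unused
affine: ✓ — none of val, key, req, ctr used more than once
relevant: ✗ — req, ctr left unused
unrestricted: ✓ — type-checks (A) and nothing is barred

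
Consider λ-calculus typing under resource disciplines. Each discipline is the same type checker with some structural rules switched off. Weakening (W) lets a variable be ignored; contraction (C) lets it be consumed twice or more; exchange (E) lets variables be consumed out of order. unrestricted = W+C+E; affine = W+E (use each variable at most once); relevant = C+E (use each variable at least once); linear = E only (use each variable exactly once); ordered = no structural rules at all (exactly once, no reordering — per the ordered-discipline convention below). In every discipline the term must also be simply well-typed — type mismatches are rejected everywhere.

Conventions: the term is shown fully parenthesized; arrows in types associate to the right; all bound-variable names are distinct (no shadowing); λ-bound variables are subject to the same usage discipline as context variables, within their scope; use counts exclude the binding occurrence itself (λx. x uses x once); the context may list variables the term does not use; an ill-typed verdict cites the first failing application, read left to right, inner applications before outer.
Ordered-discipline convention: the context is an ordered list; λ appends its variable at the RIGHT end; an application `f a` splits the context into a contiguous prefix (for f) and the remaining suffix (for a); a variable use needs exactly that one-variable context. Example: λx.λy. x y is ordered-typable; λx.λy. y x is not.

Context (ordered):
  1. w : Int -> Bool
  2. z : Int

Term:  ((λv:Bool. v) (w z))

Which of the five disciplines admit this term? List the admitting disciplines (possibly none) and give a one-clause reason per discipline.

admitted in: ordered, linear, affine, relevant, unrestricted
usage: w=1, z=1, v (bound)=1
use order (left to right): v, w, z
typing: well-typed — term : Bool
ordered: ✓ — w, z, v once each; derivable with no W/C/E
linear: ✓ — w, z, v: one use apiece
affine: ✓ — w, z, v: no repeats, contraction unneeded
relevant: ✓ — every one of w, z, v appears
unrestricted: ✓ — simply typable at Bool; W, C, E all held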